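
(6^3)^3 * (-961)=-9684665856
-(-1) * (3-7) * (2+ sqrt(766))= -4 * sqrt(766)-8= -118.71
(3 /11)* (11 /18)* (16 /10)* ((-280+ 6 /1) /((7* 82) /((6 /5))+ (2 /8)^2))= -17536 /114815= -0.15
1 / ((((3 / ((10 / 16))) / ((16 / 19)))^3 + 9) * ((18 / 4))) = 2000 / 1747737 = 0.00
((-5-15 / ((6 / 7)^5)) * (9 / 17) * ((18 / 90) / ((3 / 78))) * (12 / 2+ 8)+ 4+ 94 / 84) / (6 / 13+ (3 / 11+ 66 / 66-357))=1760802329 / 435280104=4.05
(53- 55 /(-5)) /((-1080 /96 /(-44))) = 11264 /45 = 250.31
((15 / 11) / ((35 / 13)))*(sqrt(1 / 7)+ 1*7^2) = 39*sqrt(7) / 539+ 273 / 11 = 25.01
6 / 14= 3 / 7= 0.43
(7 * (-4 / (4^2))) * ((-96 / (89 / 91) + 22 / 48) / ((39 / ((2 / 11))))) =1460795 / 1832688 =0.80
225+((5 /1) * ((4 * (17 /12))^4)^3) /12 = 2913112621039505 /6377292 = 456794611.42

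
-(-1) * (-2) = -2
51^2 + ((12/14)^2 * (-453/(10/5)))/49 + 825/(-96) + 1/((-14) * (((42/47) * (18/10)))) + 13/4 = 5377458271/2074464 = 2592.22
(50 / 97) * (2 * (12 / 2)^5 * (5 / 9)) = 432000 / 97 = 4453.61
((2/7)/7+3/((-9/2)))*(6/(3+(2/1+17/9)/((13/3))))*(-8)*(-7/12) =-598/133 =-4.50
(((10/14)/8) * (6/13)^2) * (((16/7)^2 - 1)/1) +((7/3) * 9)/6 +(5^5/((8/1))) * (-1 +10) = 1631982211/463736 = 3519.21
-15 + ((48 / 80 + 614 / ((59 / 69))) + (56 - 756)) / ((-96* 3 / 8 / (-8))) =-28811 / 2655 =-10.85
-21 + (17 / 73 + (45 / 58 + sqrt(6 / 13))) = -84643 / 4234 + sqrt(78) / 13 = -19.31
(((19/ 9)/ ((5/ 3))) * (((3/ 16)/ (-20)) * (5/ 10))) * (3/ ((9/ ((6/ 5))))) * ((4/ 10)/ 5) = -19/ 100000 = -0.00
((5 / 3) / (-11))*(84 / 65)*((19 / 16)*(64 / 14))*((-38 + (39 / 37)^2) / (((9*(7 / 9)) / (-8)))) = -5582656 / 124579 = -44.81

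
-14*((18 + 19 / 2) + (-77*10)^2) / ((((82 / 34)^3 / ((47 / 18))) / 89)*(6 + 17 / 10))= -3692515119325 / 206763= -17858684.19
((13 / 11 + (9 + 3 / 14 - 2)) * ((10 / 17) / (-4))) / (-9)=2155 / 15708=0.14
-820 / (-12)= 205 / 3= 68.33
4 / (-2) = -2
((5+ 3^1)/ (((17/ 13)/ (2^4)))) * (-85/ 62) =-4160/ 31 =-134.19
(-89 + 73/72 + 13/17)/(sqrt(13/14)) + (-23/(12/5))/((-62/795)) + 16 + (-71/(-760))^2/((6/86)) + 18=8433975853/53716800- 106759 * sqrt(182)/15912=66.49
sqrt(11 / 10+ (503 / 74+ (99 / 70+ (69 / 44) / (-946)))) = sqrt(55889213489130) / 2450140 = 3.05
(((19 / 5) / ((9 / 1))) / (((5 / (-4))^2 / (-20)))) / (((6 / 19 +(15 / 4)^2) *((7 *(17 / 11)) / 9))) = -4066304 / 13003725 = -0.31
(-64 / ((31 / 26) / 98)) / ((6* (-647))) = 81536 / 60171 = 1.36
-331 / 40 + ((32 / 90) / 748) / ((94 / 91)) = -5236195 / 632808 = -8.27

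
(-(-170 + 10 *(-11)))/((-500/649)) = -9086/25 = -363.44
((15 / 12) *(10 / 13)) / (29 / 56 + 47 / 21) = 2100 / 6019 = 0.35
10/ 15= 2/ 3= 0.67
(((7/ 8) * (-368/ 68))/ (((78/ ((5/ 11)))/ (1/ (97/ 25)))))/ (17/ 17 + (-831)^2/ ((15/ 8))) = -100625/ 5210865915684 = -0.00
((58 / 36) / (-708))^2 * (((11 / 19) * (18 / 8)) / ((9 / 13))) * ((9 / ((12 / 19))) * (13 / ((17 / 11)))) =17197609 / 14725131264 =0.00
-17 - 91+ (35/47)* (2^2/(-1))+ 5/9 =-46709/423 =-110.42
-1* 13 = -13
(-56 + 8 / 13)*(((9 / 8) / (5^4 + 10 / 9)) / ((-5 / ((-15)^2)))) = 65610 / 14651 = 4.48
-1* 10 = -10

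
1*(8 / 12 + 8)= 8.67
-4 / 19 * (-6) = 24 / 19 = 1.26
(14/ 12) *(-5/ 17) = -35/ 102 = -0.34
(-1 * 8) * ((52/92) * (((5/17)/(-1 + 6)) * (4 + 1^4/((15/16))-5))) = -104/5865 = -0.02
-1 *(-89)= 89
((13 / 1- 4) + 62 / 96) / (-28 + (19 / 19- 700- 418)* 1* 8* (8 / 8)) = -463 / 430272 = -0.00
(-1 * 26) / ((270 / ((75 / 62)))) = -65 / 558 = -0.12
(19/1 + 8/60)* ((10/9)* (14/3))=8036/81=99.21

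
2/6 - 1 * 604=-1811/3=-603.67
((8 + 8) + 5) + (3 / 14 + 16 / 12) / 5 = 895 / 42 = 21.31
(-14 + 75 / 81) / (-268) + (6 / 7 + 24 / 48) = 71213 / 50652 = 1.41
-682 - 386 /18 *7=-7489 /9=-832.11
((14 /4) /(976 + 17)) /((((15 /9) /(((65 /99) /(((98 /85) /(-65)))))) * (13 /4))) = -5525 /229383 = -0.02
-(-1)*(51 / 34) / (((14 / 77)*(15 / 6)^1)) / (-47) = -33 / 470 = -0.07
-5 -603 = -608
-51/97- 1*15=-1506/97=-15.53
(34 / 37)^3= 39304 / 50653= 0.78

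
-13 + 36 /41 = -497 /41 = -12.12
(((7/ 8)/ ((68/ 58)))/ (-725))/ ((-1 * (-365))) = -7/ 2482000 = -0.00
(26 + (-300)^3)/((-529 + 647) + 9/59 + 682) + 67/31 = -49379789443/1463479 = -33741.37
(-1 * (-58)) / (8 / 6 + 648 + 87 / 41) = 7134 / 80129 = 0.09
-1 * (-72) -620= -548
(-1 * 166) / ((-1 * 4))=83 / 2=41.50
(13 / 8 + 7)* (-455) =-3924.38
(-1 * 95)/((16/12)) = -285/4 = -71.25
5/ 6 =0.83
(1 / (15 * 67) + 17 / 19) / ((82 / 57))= 8552 / 13735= 0.62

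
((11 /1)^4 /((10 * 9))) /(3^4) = 14641 /7290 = 2.01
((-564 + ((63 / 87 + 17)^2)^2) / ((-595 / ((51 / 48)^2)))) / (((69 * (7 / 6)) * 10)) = -42136090673 / 182195585600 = -0.23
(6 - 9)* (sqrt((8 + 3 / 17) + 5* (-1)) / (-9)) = sqrt(102) / 17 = 0.59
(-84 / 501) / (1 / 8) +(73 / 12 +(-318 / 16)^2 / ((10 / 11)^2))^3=134059271061488033068709 / 1182007296000000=113416618.93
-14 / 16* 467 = -3269 / 8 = -408.62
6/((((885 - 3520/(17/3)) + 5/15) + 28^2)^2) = 0.00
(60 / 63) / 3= 0.32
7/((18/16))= 56/9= 6.22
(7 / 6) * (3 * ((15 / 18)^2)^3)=109375 / 93312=1.17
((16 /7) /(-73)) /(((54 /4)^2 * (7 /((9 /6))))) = -32 /869211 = -0.00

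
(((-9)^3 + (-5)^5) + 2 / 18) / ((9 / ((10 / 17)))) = -346850 / 1377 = -251.89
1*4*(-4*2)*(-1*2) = 64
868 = 868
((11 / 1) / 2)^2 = 121 / 4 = 30.25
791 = 791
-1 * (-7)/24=7/24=0.29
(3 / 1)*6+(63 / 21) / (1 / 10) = 48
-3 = -3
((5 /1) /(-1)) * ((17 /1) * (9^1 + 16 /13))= -11305 /13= -869.62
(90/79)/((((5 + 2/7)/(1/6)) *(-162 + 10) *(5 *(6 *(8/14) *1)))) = -49/3554368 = -0.00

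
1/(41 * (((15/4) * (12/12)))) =4/615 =0.01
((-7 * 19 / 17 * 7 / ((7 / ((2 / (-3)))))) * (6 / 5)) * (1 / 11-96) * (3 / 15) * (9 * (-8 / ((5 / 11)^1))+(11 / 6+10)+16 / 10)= 17404.06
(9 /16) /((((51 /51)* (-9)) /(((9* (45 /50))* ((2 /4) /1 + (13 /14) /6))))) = -297 /896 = -0.33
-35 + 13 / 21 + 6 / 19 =-13592 / 399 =-34.07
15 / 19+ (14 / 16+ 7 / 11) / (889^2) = 149032321 / 188773816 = 0.79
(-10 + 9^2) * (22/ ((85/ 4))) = 6248/ 85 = 73.51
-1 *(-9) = 9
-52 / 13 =-4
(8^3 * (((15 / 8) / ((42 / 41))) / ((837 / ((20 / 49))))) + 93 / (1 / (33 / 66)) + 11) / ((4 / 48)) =66555730 / 95697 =695.48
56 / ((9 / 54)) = 336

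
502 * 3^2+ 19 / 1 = 4537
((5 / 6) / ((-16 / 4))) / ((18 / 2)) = -5 / 216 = -0.02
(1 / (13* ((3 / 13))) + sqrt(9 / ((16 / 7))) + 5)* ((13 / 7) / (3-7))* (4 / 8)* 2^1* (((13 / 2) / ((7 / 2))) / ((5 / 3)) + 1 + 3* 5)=-31148 / 735-23361* sqrt(7) / 3920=-58.15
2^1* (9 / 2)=9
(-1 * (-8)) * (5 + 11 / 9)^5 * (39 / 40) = 7159513088 / 98415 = 72748.19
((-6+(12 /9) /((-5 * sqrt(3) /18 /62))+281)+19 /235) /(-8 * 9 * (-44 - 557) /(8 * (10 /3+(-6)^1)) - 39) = -172384 /1295555+3968 * sqrt(3) /82695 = -0.05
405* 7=2835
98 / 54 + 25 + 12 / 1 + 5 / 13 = 39.20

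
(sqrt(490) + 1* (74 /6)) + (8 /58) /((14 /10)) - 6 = 3917 /609 + 7* sqrt(10) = 28.57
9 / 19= 0.47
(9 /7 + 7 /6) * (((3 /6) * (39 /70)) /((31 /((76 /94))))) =25441 /1427860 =0.02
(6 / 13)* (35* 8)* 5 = 8400 / 13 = 646.15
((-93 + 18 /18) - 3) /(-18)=95 /18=5.28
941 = 941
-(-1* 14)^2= -196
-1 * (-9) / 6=3 / 2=1.50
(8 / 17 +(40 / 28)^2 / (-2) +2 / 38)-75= -1194894 / 15827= -75.50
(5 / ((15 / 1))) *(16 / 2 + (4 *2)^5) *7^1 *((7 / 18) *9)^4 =68858279 / 6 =11476379.83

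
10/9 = 1.11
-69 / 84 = -23 / 28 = -0.82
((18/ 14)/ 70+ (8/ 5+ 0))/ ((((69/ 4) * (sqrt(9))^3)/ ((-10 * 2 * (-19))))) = 1.32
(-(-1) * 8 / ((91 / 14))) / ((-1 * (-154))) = 8 / 1001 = 0.01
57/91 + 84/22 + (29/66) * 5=39889/6006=6.64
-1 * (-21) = 21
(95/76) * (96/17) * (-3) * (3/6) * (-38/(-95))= -72/17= -4.24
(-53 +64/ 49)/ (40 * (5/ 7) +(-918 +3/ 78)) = 65858/ 1133083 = 0.06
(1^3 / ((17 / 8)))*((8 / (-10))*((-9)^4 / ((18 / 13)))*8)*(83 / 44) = -25170912 / 935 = -26920.76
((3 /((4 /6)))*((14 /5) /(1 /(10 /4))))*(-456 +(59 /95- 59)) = -1539279 /95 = -16202.94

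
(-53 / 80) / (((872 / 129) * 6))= -2279 / 139520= -0.02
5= 5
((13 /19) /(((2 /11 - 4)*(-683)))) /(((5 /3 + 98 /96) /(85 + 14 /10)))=164736 /19530385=0.01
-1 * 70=-70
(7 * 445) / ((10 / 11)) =6853 / 2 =3426.50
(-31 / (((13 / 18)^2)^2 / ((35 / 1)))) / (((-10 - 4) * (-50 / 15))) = -2440692 / 28561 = -85.46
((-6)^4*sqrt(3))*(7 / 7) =1296*sqrt(3) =2244.74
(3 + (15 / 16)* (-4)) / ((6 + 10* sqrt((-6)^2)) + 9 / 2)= -1 / 94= -0.01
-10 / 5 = -2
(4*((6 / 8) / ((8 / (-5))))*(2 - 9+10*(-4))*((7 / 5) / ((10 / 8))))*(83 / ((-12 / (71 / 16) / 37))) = -112086.70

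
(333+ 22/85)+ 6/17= 333.61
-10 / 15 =-2 / 3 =-0.67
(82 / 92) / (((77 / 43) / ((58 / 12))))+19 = 454915 / 21252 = 21.41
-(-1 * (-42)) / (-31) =42 / 31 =1.35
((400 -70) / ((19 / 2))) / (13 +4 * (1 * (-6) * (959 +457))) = -660 / 645449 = -0.00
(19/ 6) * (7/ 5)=133/ 30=4.43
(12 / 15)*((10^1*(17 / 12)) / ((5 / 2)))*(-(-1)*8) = 544 / 15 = 36.27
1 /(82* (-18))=-1 /1476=-0.00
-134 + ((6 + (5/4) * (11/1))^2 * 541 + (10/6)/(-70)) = 70858969/336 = 210889.79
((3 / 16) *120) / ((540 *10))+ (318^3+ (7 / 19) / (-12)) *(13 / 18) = 953146283741 / 41040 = 23224811.98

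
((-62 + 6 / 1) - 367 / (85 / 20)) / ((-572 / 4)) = 220 / 221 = 1.00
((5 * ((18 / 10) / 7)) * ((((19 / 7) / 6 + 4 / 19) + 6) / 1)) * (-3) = -47853 / 1862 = -25.70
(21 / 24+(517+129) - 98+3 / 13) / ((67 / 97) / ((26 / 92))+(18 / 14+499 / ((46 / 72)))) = 891840019 / 1274603656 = 0.70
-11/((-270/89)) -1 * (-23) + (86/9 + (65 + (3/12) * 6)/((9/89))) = 93662/135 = 693.79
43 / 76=0.57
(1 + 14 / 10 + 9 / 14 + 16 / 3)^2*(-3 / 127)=-3094081 / 1866900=-1.66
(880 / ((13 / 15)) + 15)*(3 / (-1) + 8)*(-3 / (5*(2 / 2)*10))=-8037 / 26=-309.12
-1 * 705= -705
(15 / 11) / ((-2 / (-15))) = 225 / 22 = 10.23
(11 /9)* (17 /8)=187 /72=2.60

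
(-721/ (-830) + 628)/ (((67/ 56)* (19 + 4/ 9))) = 18790596/ 695125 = 27.03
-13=-13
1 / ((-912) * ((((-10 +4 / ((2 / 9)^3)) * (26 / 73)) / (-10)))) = 365 / 4202952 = 0.00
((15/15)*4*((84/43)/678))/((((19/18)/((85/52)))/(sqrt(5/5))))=21420/1200173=0.02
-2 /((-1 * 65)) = 2 /65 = 0.03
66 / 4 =33 / 2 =16.50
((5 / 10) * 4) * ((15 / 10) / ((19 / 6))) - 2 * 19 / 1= -704 / 19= -37.05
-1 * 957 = -957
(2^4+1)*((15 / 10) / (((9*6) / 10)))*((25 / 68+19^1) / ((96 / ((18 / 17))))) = 2195 / 2176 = 1.01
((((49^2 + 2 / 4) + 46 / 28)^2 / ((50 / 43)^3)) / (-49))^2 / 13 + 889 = 2433653848047936926677793 / 5629688476562500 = 432289256.89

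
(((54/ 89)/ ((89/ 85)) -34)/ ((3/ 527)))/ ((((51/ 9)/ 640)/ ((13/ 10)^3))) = -288472919488/ 198025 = -1456750.00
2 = 2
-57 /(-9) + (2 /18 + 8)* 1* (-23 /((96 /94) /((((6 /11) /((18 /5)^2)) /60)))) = 19107643 /3079296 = 6.21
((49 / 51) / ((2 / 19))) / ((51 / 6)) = 931 / 867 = 1.07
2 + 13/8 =29/8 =3.62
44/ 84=11/ 21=0.52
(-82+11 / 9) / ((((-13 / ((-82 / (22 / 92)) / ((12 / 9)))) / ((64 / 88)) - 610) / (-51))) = -93236296 / 13803947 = -6.75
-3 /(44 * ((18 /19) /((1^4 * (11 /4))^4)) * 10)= -25289 /61440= -0.41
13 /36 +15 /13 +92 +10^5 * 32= 1497643765 /468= 3200093.51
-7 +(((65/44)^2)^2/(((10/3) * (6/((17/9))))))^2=-6.80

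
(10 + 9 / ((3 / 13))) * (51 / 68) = 147 / 4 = 36.75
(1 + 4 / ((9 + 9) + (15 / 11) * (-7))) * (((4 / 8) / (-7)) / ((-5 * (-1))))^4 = 137 / 2232930000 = 0.00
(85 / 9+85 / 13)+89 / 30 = 22171 / 1170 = 18.95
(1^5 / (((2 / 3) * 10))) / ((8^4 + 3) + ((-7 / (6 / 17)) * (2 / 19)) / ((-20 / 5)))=171 / 4673455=0.00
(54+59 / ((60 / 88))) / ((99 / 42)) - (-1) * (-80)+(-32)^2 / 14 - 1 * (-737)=2736529 / 3465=789.76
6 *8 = 48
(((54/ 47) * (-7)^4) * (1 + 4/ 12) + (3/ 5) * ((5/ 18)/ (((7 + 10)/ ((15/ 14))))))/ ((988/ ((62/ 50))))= 2550906517/ 552588400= 4.62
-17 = -17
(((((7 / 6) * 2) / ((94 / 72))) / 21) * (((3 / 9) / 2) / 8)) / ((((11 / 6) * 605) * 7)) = 1 / 4378990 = 0.00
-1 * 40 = -40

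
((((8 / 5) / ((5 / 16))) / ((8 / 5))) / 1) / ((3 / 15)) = 16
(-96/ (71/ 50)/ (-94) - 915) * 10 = -30509550/ 3337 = -9142.81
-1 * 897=-897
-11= -11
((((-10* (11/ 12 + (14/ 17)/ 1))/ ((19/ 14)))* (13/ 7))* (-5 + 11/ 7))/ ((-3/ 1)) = -184600/ 6783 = -27.22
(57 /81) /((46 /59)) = 1121 /1242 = 0.90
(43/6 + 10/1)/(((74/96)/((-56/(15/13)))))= -599872/555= -1080.85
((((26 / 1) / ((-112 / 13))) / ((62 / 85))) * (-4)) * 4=14365 / 217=66.20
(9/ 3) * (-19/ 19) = -3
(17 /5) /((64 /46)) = 391 /160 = 2.44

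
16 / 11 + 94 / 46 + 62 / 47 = 57281 / 11891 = 4.82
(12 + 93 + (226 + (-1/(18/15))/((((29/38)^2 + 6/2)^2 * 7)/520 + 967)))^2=1084375781714606485498965348001/9897513048985636832238441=109560.43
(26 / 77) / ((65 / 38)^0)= 26 / 77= 0.34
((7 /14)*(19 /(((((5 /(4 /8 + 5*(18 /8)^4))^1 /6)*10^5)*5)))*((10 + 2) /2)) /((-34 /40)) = -5631543 /272000000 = -0.02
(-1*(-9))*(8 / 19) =72 / 19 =3.79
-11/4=-2.75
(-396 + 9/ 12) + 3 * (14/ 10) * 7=-365.85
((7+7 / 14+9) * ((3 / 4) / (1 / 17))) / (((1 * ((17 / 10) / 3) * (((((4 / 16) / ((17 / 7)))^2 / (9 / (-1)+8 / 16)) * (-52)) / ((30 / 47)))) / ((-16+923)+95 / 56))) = 5568924435525 / 1676584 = 3321589.87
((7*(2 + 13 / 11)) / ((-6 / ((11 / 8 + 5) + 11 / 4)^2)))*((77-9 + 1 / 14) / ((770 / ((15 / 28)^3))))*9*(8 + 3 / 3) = -462781684125 / 1359970304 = -340.29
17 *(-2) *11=-374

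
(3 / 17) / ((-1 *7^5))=-3 / 285719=-0.00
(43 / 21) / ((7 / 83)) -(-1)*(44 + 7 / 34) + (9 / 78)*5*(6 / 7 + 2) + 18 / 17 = 4625627 / 64974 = 71.19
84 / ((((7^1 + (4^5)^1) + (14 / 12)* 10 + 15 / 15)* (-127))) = -252 / 397637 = -0.00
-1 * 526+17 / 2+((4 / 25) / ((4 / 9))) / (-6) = -12939 / 25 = -517.56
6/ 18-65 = -194/ 3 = -64.67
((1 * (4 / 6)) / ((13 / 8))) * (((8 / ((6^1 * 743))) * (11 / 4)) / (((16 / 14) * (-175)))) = -22 / 2173275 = -0.00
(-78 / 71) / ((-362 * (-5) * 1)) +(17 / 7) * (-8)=-8738953 / 449785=-19.43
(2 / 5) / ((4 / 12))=6 / 5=1.20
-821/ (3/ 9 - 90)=9.16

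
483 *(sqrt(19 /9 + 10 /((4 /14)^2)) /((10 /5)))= 161 *sqrt(4486) /4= 2695.85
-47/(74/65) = -3055/74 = -41.28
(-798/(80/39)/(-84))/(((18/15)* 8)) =0.48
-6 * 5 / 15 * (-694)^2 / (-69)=963272 / 69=13960.46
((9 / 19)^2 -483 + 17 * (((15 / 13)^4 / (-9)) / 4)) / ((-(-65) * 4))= -19945193433 / 10722941840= -1.86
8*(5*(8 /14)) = 160 /7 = 22.86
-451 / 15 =-30.07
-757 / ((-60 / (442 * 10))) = 167297 / 3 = 55765.67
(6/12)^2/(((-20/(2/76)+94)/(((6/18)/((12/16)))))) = -1/5994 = -0.00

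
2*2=4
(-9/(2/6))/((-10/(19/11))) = 513/110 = 4.66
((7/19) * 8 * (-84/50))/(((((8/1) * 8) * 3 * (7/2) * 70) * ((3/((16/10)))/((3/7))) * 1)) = -2/83125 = -0.00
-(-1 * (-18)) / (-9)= 2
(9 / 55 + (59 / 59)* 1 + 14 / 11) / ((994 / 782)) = 52394 / 27335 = 1.92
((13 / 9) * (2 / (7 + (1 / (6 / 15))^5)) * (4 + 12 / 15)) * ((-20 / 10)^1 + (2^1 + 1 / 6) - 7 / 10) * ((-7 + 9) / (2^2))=-26624 / 753525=-0.04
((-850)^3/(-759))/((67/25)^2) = 383828125000/3407151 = 112653.69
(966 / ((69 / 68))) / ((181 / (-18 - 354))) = -354144 / 181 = -1956.60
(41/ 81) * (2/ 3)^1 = 82/ 243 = 0.34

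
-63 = -63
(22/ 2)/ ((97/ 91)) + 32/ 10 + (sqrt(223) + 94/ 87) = 616049/ 42195 + sqrt(223) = 29.53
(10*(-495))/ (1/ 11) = -54450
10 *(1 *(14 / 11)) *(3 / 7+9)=120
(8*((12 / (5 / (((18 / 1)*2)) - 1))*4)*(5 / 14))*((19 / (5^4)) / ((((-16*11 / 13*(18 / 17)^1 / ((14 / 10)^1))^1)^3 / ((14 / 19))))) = 3702294323 / 1114047000000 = 0.00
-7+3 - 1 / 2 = -9 / 2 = -4.50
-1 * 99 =-99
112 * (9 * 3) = 3024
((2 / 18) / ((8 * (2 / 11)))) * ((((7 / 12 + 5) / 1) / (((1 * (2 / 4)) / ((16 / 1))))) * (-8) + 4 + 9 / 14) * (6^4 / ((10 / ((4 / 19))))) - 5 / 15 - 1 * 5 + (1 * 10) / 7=-847379 / 285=-2973.26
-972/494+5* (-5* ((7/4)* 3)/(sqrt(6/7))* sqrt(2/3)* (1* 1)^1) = -175* sqrt(7)/4- 486/247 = -117.72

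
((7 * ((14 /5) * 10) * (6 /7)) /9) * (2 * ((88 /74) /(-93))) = -4928 /10323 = -0.48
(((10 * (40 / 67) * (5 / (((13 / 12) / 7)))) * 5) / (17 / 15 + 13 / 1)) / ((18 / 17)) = 2975000 / 46163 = 64.45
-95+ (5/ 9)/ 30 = -94.98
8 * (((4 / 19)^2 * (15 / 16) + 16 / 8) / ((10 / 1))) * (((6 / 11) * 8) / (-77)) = -12864 / 138985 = -0.09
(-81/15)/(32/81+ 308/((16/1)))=-8748/31825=-0.27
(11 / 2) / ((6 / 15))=55 / 4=13.75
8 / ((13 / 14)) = 112 / 13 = 8.62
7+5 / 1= 12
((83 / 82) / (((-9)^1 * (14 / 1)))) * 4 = -83 / 2583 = -0.03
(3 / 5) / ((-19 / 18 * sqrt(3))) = -18 * sqrt(3) / 95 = -0.33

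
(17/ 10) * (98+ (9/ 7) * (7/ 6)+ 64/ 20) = 17459/ 100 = 174.59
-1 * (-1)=1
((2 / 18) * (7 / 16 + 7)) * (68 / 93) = 2023 / 3348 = 0.60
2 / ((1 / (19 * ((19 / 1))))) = 722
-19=-19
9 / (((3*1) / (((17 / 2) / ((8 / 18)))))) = 459 / 8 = 57.38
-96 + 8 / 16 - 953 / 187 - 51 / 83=-3141783 / 31042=-101.21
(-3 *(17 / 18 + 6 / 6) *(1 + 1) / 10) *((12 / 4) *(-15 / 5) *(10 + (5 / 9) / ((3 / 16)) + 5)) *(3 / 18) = 3395 / 108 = 31.44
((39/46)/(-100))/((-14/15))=117/12880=0.01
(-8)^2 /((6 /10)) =320 /3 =106.67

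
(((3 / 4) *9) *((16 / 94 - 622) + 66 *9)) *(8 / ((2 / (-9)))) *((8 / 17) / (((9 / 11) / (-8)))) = -24862464 / 799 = -31116.98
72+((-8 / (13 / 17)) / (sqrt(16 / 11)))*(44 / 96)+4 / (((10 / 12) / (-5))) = 48 - 187*sqrt(11) / 156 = 44.02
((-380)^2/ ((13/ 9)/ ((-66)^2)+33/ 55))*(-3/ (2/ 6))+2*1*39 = -2164725.59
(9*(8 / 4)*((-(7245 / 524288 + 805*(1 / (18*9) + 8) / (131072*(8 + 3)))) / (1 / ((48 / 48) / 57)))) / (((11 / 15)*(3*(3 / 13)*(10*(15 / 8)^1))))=-22213009 / 36612145152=-0.00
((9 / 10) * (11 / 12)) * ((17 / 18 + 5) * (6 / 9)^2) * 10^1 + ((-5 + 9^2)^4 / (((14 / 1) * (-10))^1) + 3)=-450342511 / 1890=-238276.46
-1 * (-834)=834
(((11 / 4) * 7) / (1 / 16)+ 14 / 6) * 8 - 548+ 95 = 6089 / 3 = 2029.67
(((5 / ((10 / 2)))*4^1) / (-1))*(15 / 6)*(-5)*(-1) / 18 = -25 / 9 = -2.78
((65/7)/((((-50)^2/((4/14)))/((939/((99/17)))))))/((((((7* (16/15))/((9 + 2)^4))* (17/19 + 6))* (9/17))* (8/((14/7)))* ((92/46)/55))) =327122091439/517628160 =631.96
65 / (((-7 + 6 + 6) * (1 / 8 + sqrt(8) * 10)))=-104 / 51199 + 16640 * sqrt(2) / 51199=0.46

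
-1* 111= -111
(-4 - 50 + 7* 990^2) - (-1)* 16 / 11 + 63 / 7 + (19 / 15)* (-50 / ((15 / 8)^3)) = 6860646.85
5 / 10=1 / 2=0.50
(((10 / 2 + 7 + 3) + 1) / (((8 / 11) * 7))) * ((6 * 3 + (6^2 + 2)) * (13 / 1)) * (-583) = -1333904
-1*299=-299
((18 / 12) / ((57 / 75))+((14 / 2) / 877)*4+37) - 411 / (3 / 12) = -53488043 / 33326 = -1604.99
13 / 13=1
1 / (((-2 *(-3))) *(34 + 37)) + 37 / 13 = 15775 / 5538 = 2.85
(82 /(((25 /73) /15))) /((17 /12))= 215496 /85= 2535.25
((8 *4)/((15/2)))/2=32/15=2.13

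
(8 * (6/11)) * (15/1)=720/11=65.45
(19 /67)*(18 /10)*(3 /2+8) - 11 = -4121 /670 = -6.15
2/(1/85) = 170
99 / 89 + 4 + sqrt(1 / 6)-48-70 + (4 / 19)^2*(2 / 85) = -308289347 / 2730965 + sqrt(6) / 6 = -112.48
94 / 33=2.85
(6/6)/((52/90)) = 45/26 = 1.73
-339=-339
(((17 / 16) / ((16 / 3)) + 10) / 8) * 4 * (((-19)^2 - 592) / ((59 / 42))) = -12665961 / 15104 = -838.58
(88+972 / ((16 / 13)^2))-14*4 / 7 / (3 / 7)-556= 29761 / 192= 155.01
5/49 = 0.10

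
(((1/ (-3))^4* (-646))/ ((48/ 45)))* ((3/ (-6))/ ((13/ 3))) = 0.86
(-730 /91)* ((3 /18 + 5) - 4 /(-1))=-20075 /273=-73.53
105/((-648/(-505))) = 17675/216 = 81.83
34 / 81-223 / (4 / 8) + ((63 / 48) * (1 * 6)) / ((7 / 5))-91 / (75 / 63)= -516.40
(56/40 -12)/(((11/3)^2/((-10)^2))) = -78.84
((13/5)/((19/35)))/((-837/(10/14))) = -65/15903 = -0.00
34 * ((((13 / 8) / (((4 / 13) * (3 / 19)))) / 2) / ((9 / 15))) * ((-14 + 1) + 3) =-9476.91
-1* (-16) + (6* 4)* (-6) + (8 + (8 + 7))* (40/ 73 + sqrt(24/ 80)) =-8424/ 73 + 23* sqrt(30)/ 10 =-102.80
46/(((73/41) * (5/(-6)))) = -11316/365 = -31.00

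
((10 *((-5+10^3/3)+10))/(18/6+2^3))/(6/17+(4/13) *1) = 1121575/2409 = 465.58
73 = 73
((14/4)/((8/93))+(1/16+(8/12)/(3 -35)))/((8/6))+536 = 36259/64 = 566.55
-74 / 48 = -37 / 24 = -1.54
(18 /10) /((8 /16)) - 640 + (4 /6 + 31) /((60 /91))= -105907 /180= -588.37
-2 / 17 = -0.12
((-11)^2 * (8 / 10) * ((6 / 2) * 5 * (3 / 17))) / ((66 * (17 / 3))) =198 / 289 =0.69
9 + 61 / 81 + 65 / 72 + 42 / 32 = 15511 / 1296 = 11.97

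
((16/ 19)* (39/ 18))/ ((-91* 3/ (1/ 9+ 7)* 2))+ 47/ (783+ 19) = 0.03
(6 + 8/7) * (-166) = -8300/7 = -1185.71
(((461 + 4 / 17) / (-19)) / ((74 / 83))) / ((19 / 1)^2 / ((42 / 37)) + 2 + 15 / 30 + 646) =-13666863 / 485138894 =-0.03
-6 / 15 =-2 / 5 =-0.40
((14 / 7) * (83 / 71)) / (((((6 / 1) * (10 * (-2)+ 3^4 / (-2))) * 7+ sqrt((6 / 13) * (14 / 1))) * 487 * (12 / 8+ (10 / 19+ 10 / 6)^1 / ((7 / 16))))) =-208372164 / 718245609329641 -12616 * sqrt(273) / 718245609329641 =-0.00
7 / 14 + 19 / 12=25 / 12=2.08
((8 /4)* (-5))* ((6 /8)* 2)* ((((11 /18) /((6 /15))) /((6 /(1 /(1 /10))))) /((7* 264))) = -125 /6048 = -0.02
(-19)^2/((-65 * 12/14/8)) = -10108/195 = -51.84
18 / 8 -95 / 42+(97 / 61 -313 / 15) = -164723 / 8540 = -19.29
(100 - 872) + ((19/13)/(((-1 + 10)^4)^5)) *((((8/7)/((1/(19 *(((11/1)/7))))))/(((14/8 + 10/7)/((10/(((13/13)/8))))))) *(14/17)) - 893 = -398149987987127569736805365/239129121914190732586869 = -1665.00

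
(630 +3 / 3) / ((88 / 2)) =631 / 44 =14.34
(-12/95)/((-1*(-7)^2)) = 0.00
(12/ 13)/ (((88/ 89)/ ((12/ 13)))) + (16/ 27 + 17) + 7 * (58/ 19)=37977659/ 953667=39.82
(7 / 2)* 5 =35 / 2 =17.50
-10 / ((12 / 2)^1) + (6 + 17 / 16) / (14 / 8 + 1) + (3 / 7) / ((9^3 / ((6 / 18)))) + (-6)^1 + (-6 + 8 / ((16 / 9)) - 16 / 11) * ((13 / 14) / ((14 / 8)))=-10477123 / 1571724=-6.67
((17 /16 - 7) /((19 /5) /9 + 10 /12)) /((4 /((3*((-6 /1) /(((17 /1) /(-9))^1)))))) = -346275 /30736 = -11.27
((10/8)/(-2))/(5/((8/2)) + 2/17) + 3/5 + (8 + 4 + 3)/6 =2.64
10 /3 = 3.33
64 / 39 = 1.64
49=49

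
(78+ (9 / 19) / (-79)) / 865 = 117069 / 1298365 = 0.09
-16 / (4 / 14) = -56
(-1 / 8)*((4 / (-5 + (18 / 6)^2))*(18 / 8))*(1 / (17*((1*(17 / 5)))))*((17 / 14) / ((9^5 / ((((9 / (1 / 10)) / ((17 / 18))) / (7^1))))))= -25 / 18352656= -0.00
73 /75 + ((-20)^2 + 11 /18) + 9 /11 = 1991893 /4950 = 402.40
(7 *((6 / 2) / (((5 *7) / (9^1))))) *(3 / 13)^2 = 243 / 845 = 0.29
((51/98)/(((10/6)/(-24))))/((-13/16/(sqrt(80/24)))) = 16.84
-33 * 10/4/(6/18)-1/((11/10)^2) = -60095/242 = -248.33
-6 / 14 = -3 / 7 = -0.43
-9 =-9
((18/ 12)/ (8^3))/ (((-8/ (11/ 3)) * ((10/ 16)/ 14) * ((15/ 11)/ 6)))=-847/ 6400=-0.13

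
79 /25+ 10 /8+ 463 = 46741 /100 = 467.41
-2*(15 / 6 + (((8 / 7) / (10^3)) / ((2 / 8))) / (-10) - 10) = 65629 / 4375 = 15.00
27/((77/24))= 648/77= 8.42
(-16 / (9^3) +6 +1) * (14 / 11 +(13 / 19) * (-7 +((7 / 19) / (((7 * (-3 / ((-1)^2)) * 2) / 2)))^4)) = -39468306431504 / 1608322868361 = -24.54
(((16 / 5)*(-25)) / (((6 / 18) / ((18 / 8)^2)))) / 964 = -1215 / 964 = -1.26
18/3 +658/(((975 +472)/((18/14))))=9528/1447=6.58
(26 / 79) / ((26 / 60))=0.76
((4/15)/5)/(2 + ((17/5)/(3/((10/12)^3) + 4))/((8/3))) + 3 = 3.02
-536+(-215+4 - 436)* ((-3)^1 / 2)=869 / 2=434.50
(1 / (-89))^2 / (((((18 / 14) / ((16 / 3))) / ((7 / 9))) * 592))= 49 / 71217711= 0.00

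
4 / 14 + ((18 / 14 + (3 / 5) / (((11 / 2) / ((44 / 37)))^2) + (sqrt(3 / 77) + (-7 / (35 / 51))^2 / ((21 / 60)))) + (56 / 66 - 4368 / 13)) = -11477861 / 316239 + sqrt(231) / 77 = -36.10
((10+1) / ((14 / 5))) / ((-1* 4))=-55 / 56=-0.98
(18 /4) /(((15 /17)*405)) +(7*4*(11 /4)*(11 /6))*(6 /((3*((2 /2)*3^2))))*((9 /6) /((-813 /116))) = -817231 /121950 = -6.70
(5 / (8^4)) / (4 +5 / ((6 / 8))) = 15 / 131072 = 0.00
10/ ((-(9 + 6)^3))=-2/ 675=-0.00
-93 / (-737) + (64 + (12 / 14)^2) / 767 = 448691 / 2130667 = 0.21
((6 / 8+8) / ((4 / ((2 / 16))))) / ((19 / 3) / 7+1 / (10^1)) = 3675 / 13504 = 0.27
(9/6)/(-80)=-3/160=-0.02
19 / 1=19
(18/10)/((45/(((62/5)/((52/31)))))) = 961/3250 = 0.30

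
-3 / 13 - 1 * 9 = -120 / 13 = -9.23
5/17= 0.29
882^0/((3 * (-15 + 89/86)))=-86/3603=-0.02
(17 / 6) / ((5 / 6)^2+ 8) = 102 / 313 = 0.33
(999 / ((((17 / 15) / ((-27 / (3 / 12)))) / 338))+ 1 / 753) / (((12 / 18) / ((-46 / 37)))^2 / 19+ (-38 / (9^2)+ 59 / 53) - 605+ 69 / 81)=5924355156812070243 / 111112295884660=53318.63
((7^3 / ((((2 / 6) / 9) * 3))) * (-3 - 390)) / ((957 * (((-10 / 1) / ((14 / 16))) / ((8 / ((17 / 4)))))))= 208.80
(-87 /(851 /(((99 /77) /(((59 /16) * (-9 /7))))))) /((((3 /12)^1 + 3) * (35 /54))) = 300672 /22845095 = 0.01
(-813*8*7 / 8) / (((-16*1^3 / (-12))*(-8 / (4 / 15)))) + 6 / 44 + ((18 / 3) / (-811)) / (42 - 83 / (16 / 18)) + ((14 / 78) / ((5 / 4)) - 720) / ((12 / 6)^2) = -14319526355 / 381319224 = -37.55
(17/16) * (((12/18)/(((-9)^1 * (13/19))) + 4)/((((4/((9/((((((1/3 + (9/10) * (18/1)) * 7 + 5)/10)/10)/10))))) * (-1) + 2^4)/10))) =36284375/13992914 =2.59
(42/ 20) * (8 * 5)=84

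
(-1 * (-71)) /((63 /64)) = 4544 /63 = 72.13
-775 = -775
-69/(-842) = 69/842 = 0.08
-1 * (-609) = 609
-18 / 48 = -3 / 8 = -0.38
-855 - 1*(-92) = -763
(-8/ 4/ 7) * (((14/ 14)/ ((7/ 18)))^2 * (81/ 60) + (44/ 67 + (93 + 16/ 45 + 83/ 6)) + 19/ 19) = -34798133/ 1034145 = -33.65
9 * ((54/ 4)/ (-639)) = -27/ 142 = -0.19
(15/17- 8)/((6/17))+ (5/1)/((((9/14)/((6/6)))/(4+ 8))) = 439/6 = 73.17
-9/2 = -4.50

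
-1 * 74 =-74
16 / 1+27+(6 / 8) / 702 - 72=-29.00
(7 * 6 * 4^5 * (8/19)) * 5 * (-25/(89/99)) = -4257792000/1691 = -2517913.66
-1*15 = -15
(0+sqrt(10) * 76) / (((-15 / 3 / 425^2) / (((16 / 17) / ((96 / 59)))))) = -5021960.45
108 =108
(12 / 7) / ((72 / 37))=37 / 42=0.88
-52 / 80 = -13 / 20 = -0.65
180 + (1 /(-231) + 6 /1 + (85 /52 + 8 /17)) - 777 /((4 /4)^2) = -120255557 /204204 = -588.90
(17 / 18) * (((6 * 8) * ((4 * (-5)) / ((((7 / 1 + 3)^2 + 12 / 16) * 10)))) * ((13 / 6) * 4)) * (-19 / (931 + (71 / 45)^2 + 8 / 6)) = 1162800 / 7335437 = 0.16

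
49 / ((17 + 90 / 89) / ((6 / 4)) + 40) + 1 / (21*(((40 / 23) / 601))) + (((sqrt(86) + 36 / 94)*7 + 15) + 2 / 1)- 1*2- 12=6326169643 / 274109640 + 7*sqrt(86)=87.99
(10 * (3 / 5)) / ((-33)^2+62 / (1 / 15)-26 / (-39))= 18 / 6059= 0.00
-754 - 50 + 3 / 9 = -2411 / 3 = -803.67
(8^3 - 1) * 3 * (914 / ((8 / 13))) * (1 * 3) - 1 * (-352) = 27324067 / 4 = 6831016.75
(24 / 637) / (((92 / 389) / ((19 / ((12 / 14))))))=7391 / 2093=3.53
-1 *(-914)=914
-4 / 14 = -2 / 7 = -0.29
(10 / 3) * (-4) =-40 / 3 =-13.33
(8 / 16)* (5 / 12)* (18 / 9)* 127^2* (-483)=-12983845 / 4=-3245961.25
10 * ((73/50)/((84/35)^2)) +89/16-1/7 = 4009/504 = 7.95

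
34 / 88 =17 / 44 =0.39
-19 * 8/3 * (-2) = 304/3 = 101.33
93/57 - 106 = -1983/19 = -104.37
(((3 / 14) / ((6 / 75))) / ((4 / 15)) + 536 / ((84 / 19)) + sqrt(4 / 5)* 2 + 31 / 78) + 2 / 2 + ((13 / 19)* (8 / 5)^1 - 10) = 4* sqrt(5) / 5 + 51361637 / 414960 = 125.56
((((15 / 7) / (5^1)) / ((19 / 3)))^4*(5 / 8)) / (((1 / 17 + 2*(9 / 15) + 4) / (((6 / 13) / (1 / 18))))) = 25095825 / 1212177393154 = 0.00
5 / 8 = 0.62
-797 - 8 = -805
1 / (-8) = -1 / 8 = -0.12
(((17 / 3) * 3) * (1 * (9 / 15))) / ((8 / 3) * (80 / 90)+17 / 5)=1377 / 779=1.77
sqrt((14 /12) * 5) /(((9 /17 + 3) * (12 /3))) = 17 * sqrt(210) /1440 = 0.17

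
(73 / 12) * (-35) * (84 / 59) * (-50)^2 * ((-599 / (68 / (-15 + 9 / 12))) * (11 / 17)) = -4198201940625 / 68204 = -61553603.02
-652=-652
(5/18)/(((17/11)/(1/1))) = 55/306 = 0.18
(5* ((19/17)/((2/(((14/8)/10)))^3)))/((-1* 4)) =-6517/6963200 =-0.00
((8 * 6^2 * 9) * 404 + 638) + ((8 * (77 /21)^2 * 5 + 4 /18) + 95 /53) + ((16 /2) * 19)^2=56786839 /53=1071449.79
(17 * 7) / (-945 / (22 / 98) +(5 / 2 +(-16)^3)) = -2618 / 182667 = -0.01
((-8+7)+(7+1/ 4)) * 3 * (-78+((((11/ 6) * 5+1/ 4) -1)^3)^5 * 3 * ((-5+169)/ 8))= 1189993179254228469418082990510125/ 13695130288521216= 86891701954207733.79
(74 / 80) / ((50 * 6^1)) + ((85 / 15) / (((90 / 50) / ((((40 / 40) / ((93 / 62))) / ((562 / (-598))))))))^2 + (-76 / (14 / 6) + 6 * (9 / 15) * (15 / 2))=-8429831559887 / 14505767388000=-0.58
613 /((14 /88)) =26972 /7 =3853.14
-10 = -10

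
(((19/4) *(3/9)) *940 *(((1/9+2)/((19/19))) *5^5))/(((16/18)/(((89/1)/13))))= 23594734375/312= 75624148.64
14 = 14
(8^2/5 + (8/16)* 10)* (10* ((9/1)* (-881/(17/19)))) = -26815878/17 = -1577404.59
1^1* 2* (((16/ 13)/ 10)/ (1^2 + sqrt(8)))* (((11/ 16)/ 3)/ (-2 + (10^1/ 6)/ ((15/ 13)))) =-0.03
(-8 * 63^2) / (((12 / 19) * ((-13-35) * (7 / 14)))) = 2094.75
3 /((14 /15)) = 45 /14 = 3.21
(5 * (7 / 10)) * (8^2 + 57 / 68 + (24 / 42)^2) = 217129 / 952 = 228.08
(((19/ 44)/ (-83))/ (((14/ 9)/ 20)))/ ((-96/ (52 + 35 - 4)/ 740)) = 52725/ 1232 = 42.80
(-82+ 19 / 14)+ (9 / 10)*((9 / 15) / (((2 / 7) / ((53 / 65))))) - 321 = -18204631 / 45500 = -400.10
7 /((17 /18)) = 126 /17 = 7.41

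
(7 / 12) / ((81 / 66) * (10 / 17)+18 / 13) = 17017 / 61452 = 0.28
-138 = -138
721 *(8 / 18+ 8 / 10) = 40376 / 45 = 897.24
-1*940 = -940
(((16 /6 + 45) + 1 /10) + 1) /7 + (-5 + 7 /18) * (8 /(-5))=1291 /90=14.34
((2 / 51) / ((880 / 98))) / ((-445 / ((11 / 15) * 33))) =-539 / 2269500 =-0.00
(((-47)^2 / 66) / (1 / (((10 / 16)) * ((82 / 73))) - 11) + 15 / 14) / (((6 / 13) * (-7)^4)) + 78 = 39193564393 / 502495686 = 78.00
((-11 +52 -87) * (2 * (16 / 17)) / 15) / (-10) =736 / 1275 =0.58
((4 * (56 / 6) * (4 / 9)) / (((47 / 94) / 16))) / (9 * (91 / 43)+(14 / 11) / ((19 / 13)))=18405376 / 690417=26.66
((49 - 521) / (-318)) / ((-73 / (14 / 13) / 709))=-2342536 / 150891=-15.52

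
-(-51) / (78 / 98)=833 / 13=64.08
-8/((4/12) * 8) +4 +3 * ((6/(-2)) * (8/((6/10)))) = -119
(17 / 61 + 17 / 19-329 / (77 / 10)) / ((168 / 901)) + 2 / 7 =-79451803 / 356972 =-222.57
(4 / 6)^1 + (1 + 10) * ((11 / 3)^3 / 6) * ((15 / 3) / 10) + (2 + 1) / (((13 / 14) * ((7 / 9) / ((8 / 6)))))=216469 / 4212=51.39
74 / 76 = 37 / 38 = 0.97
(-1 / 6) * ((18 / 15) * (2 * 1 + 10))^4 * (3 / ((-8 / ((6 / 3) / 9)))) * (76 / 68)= 7091712 / 10625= 667.46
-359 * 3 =-1077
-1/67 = -0.01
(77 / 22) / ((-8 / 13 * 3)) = -91 / 48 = -1.90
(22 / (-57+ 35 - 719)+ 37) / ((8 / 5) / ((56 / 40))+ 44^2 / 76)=38353 / 27612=1.39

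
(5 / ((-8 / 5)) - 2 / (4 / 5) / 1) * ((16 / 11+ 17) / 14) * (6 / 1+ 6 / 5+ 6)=-783 / 8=-97.88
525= 525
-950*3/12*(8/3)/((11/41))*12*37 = -11529200/11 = -1048109.09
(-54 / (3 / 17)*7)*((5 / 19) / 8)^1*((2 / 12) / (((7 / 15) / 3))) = -11475 / 152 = -75.49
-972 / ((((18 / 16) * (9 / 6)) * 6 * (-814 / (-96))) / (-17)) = 78336 / 407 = 192.47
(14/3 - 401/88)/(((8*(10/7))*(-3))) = -203/63360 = -0.00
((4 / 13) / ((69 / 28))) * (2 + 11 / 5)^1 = 784 / 1495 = 0.52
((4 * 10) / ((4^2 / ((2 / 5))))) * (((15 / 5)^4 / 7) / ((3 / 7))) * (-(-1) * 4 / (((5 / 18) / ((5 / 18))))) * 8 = 864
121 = 121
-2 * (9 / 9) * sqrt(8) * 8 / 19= -32 * sqrt(2) / 19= -2.38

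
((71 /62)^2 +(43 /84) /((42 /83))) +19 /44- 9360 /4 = -2337.25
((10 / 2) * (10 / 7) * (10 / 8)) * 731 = 91375 / 14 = 6526.79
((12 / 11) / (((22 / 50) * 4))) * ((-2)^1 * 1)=-150 / 121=-1.24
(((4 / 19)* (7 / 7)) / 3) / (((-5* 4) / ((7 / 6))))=-7 / 1710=-0.00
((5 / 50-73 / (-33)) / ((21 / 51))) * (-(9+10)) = -35207 / 330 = -106.69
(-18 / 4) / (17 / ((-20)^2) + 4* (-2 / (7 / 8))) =12600 / 25481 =0.49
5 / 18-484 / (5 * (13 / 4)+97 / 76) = -2023 / 74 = -27.34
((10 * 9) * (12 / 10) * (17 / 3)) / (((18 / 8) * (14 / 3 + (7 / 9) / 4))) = 9792 / 175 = 55.95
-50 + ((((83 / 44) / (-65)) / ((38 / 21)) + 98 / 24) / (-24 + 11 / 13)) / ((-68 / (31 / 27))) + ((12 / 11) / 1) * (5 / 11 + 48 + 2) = 109865478463 / 21780174240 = 5.04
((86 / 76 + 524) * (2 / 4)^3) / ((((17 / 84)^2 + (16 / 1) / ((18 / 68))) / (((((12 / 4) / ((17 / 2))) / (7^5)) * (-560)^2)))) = 1379289600 / 192992177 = 7.15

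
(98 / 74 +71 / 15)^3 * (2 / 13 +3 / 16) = 337257401111 / 4444800750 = 75.88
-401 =-401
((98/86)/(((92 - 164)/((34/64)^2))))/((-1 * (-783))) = -14161/2482348032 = -0.00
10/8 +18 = 77/4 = 19.25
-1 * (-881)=881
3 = 3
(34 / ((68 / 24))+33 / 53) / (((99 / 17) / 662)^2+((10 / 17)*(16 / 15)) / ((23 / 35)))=5846406791076 / 442276627537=13.22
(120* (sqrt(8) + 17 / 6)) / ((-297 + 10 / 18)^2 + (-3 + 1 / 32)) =0.01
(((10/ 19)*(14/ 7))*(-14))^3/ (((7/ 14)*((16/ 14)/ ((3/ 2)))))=-57624000/ 6859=-8401.22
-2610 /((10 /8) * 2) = -1044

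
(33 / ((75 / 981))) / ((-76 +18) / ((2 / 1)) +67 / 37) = -399267 / 25150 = -15.88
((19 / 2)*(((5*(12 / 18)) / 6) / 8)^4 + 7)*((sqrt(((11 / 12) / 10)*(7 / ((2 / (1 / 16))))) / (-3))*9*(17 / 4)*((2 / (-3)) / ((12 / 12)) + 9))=-31980898015*sqrt(1155) / 10319560704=-105.32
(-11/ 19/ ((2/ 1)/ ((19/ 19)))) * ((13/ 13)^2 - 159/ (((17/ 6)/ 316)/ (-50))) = -256664.69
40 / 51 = 0.78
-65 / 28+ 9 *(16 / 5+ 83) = 108287 / 140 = 773.48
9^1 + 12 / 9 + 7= 52 / 3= 17.33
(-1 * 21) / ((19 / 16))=-336 / 19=-17.68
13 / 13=1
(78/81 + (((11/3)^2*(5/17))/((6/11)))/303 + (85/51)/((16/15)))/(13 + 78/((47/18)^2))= 12531615029/120138050448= 0.10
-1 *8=-8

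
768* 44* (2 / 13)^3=270336 / 2197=123.05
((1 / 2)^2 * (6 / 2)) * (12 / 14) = 9 / 14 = 0.64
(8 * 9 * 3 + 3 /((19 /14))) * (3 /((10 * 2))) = 6219 /190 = 32.73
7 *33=231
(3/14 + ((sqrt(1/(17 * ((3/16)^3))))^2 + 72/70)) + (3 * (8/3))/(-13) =3989449/417690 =9.55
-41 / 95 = -0.43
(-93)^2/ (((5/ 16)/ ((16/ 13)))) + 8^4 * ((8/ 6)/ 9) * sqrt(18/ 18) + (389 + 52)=61620803/ 1755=35111.57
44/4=11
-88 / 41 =-2.15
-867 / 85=-51 / 5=-10.20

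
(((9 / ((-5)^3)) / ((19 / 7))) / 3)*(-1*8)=168 / 2375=0.07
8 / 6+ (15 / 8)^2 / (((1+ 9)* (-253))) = 129401 / 97152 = 1.33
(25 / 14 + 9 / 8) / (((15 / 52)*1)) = 2119 / 210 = 10.09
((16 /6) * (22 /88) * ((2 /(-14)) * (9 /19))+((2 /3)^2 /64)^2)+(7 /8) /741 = -1573343 /35852544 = -0.04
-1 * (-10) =10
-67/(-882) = 67/882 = 0.08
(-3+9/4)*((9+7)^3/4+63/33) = -33855/44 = -769.43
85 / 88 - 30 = -2555 / 88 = -29.03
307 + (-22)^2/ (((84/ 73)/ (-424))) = -3738745/ 21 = -178035.48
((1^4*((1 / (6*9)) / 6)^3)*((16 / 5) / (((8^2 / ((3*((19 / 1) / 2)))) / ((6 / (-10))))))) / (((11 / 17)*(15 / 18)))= -323 / 6928416000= -0.00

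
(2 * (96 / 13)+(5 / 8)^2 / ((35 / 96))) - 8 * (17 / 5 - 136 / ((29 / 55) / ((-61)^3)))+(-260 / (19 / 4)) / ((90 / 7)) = -2113579592927503 / 4512690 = -468363568.72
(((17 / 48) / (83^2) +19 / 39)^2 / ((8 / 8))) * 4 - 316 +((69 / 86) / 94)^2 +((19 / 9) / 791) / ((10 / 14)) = -3358748225129598403074071 / 10661115106540121520960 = -315.05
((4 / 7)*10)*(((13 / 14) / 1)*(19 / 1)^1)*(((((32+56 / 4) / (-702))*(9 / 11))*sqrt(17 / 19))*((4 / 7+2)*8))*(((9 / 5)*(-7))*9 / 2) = 5963.44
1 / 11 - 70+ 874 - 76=8009 / 11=728.09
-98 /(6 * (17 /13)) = -12.49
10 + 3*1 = 13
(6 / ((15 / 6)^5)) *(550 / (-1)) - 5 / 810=-684413 / 20250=-33.80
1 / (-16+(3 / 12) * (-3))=-4 / 67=-0.06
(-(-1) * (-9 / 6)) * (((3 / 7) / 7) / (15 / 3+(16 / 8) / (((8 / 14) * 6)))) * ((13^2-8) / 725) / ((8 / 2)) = -621 / 680050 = -0.00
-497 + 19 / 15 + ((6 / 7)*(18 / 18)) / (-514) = -13377409 / 26985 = -495.74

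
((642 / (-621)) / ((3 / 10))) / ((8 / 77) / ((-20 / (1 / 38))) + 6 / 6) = -7827050 / 2270997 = -3.45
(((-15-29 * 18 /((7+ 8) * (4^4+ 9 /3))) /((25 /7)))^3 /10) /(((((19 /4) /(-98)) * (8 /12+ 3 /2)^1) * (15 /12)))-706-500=-701335357961735754 /610902880859375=-1148.03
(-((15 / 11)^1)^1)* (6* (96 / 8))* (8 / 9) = -87.27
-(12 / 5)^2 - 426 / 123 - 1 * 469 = -490179 / 1025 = -478.22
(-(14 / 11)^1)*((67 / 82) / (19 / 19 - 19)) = 469 / 8118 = 0.06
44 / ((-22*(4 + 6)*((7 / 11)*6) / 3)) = -11 / 70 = -0.16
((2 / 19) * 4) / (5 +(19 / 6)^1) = 48 / 931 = 0.05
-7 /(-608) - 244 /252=-36647 /38304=-0.96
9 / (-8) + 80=631 / 8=78.88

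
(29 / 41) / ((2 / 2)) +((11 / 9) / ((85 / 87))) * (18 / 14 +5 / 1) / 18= 753623 / 658665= 1.14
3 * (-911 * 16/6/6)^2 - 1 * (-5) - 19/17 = 491808.92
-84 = -84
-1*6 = -6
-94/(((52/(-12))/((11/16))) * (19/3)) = 4653/1976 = 2.35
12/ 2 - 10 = -4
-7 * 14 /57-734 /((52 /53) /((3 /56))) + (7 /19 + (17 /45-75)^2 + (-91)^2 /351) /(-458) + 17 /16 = -339601962949 /6414244200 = -52.94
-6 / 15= -2 / 5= -0.40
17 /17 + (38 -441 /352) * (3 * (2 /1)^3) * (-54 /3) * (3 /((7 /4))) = -2095393 /77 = -27212.90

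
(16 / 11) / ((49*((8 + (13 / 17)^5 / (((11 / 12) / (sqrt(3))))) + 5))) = 354814926479024 / 155162285822179909-598929759168*sqrt(3) / 11935560447859993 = 0.00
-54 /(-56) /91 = 0.01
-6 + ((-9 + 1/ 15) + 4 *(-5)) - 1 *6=-40.93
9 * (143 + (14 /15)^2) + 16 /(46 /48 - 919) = 713220643 /550825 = 1294.82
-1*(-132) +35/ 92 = 12179/ 92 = 132.38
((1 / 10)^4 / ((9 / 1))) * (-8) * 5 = -1 / 2250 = -0.00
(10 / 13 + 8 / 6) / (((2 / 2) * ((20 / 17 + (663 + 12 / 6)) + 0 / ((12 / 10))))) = 1394 / 441675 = 0.00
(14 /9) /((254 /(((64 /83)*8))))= 3584 /94869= 0.04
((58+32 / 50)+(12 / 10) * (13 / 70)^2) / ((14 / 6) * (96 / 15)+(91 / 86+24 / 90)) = 30910421 / 8563975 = 3.61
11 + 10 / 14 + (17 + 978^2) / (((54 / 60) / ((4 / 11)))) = 267828398 / 693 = 386476.76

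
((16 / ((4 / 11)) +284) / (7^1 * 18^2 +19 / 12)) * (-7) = -27552 / 27235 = -1.01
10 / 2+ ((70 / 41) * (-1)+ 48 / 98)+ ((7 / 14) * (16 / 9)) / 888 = 7593410 / 2006991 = 3.78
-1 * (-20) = 20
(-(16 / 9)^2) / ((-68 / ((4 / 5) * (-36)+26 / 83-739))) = -6794816 / 190485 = -35.67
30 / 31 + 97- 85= 402 / 31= 12.97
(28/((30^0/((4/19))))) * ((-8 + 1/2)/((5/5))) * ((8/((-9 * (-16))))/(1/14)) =-34.39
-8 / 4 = -2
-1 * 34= -34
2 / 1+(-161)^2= 25923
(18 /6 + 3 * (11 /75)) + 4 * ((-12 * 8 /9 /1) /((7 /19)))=-58994 /525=-112.37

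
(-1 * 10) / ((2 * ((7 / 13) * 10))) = -13 / 14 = -0.93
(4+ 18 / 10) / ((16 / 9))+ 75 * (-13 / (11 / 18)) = -1401129 / 880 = -1592.19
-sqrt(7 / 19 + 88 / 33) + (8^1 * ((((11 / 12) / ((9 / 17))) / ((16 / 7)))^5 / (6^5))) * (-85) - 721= -10797752279675810202481 / 14975624970497949696 - sqrt(9861) / 57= -722.76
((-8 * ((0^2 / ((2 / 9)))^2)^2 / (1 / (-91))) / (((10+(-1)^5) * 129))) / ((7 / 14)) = 0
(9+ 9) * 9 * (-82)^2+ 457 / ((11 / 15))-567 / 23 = 275741292 / 253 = 1089886.53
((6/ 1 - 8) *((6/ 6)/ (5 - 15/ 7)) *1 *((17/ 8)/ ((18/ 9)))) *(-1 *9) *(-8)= -1071/ 20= -53.55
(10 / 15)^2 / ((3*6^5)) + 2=2.00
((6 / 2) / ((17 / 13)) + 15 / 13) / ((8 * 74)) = 0.01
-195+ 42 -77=-230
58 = 58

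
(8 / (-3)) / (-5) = 8 / 15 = 0.53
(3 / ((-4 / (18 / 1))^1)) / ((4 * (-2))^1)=27 / 16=1.69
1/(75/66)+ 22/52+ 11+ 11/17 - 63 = -553051/11050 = -50.05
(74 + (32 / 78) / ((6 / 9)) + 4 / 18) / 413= 8756 / 48321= 0.18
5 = 5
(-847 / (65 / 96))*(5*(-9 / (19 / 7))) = 5122656 / 247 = 20739.50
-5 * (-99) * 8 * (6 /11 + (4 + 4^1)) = 33840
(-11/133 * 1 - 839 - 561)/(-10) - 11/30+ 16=62101/399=155.64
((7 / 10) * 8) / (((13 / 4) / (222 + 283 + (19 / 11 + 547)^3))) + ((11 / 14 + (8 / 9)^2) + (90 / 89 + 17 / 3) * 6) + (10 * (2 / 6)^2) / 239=594111650666366457743 / 2086855480710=284692282.79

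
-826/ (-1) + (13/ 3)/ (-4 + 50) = 114001/ 138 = 826.09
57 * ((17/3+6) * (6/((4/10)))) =9975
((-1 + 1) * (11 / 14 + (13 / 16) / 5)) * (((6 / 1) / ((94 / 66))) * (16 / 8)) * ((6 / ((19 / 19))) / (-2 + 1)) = 0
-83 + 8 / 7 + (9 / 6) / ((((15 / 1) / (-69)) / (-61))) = 23733 / 70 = 339.04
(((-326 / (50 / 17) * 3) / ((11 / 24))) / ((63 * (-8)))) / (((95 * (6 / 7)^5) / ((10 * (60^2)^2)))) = 2661268400 / 627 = 4244447.21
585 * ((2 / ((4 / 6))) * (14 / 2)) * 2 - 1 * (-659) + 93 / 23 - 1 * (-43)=581349 / 23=25276.04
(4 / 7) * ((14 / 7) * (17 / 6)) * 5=340 / 21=16.19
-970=-970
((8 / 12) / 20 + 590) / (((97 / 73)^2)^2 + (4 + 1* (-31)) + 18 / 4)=-502677263941 / 16512934245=-30.44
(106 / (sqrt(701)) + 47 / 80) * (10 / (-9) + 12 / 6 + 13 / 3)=2209 / 720 + 4982 * sqrt(701) / 6309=23.98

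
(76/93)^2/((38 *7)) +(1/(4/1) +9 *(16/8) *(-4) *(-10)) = 174424991/242172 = 720.25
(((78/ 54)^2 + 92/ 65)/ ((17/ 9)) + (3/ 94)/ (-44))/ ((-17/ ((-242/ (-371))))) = -119783081/ 1684563660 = -0.07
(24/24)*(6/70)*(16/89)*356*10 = 54.86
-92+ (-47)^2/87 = -66.61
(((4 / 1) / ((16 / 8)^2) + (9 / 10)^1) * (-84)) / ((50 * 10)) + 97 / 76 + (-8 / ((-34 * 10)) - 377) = -303635629 / 807500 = -376.02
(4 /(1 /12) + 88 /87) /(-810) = -2132 /35235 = -0.06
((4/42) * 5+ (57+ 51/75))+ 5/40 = 244781/4200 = 58.28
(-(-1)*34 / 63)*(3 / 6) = 17 / 63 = 0.27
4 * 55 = 220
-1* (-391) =391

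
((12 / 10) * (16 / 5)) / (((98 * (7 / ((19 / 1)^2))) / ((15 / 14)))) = 25992 / 12005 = 2.17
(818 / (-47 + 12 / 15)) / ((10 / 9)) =-15.94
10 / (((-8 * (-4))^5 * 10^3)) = 1 / 3355443200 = 0.00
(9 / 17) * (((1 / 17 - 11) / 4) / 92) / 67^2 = -837 / 238707064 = -0.00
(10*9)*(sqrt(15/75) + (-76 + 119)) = 3910.25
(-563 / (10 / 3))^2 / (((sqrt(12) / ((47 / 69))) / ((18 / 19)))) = 134077887 * sqrt(3) / 43700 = 5314.18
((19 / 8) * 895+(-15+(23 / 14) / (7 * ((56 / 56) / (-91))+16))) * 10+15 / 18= 5319245 / 252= 21108.12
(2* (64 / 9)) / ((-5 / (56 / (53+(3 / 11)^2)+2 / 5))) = -2990336 / 722475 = -4.14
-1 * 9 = -9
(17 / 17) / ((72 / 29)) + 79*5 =28469 / 72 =395.40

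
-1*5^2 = -25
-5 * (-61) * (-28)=-8540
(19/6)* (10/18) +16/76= 2021/1026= 1.97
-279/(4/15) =-4185/4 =-1046.25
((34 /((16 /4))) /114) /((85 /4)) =1 /285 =0.00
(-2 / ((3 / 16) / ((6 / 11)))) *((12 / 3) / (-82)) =128 / 451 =0.28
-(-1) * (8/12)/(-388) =-1/582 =-0.00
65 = 65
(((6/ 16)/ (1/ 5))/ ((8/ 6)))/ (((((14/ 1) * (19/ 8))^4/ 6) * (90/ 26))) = 624/ 312900721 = 0.00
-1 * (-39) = 39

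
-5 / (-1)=5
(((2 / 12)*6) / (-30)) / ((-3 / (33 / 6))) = 11 / 180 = 0.06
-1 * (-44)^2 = -1936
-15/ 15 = -1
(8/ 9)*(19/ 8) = 2.11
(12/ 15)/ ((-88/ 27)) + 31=3383/ 110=30.75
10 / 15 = 2 / 3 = 0.67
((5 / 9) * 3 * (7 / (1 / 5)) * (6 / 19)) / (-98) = -25 / 133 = -0.19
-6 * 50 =-300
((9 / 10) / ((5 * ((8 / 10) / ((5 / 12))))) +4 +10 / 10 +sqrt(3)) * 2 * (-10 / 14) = -815 / 112-10 * sqrt(3) / 7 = -9.75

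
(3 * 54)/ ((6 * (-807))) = -9/ 269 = -0.03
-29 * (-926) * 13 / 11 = 349102 / 11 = 31736.55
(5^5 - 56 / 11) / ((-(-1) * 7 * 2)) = 34319 / 154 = 222.85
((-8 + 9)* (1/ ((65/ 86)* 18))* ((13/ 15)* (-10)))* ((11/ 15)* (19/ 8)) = -8987/ 8100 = -1.11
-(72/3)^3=-13824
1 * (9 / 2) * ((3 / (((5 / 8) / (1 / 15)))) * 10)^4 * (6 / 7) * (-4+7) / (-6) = -884736 / 4375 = -202.23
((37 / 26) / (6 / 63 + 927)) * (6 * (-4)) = -9324 / 253097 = -0.04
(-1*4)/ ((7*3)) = -4/ 21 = -0.19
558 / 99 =62 / 11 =5.64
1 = 1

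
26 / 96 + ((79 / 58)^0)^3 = 61 / 48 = 1.27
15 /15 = 1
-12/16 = -3/4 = -0.75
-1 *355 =-355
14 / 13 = 1.08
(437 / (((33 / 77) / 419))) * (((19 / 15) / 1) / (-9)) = -24352699 / 405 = -60130.12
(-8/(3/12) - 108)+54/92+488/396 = -138.18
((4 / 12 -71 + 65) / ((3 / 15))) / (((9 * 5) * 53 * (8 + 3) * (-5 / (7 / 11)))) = 119 / 865755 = 0.00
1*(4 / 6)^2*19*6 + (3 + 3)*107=2078 / 3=692.67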